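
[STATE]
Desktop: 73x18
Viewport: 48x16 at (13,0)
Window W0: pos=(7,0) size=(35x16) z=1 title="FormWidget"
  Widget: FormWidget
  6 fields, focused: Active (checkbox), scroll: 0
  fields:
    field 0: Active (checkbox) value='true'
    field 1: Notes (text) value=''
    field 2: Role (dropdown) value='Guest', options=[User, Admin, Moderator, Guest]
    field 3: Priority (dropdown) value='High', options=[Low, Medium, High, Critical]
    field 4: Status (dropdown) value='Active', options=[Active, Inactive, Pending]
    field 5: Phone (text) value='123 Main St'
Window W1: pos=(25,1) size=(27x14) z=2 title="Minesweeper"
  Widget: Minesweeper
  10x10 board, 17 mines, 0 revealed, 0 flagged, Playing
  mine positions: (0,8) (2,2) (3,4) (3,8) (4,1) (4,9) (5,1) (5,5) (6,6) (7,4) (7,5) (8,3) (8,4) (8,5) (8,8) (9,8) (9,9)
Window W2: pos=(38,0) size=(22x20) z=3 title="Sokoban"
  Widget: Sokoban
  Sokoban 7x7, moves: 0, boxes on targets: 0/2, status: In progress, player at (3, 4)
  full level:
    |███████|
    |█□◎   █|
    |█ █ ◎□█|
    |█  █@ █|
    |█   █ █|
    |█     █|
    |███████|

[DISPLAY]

━━━━━━━━━━━━━━━━━━━━━━━━━┏━━━━━━━━━━━━━━━━━━━━┓ 
Widget      ┏━━━━━━━━━━━━┃ Sokoban            ┃ 
────────────┃ Minesweeper┠────────────────────┨ 
ive:     [x]┠────────────┃███████             ┃ 
es:      [  ┃■■■■■■■■■■  ┃█□◎   █             ┃ 
e:       [Gu┃■■■■■■■■■■  ┃█ █ ◎□█             ┃ 
ority:   [Hi┃■■■■■■■■■■  ┃█  █@ █             ┃ 
tus:     [Ac┃■■■■■■■■■■  ┃█   █ █             ┃ 
ne:      [12┃■■■■■■■■■■  ┃█     █             ┃ 
            ┃■■■■■■■■■■  ┃███████             ┃ 
            ┃■■■■■■■■■■  ┃Moves: 0  0/2       ┃ 
            ┃■■■■■■■■■■  ┃                    ┃ 
            ┃■■■■■■■■■■  ┃                    ┃ 
            ┃■■■■■■■■■■  ┃                    ┃ 
            ┗━━━━━━━━━━━━┃                    ┃ 
━━━━━━━━━━━━━━━━━━━━━━━━━┃                    ┃ 


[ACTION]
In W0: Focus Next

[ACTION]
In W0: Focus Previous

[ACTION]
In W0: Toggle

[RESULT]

━━━━━━━━━━━━━━━━━━━━━━━━━┏━━━━━━━━━━━━━━━━━━━━┓ 
Widget      ┏━━━━━━━━━━━━┃ Sokoban            ┃ 
────────────┃ Minesweeper┠────────────────────┨ 
ive:     [ ]┠────────────┃███████             ┃ 
es:      [  ┃■■■■■■■■■■  ┃█□◎   █             ┃ 
e:       [Gu┃■■■■■■■■■■  ┃█ █ ◎□█             ┃ 
ority:   [Hi┃■■■■■■■■■■  ┃█  █@ █             ┃ 
tus:     [Ac┃■■■■■■■■■■  ┃█   █ █             ┃ 
ne:      [12┃■■■■■■■■■■  ┃█     █             ┃ 
            ┃■■■■■■■■■■  ┃███████             ┃ 
            ┃■■■■■■■■■■  ┃Moves: 0  0/2       ┃ 
            ┃■■■■■■■■■■  ┃                    ┃ 
            ┃■■■■■■■■■■  ┃                    ┃ 
            ┃■■■■■■■■■■  ┃                    ┃ 
            ┗━━━━━━━━━━━━┃                    ┃ 
━━━━━━━━━━━━━━━━━━━━━━━━━┃                    ┃ 


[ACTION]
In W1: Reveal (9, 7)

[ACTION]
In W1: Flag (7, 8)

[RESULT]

━━━━━━━━━━━━━━━━━━━━━━━━━┏━━━━━━━━━━━━━━━━━━━━┓ 
Widget      ┏━━━━━━━━━━━━┃ Sokoban            ┃ 
────────────┃ Minesweeper┠────────────────────┨ 
ive:     [ ]┠────────────┃███████             ┃ 
es:      [  ┃■■■■■■■■■■  ┃█□◎   █             ┃ 
e:       [Gu┃■■■■■■■■■■  ┃█ █ ◎□█             ┃ 
ority:   [Hi┃■■■■■■■■■■  ┃█  █@ █             ┃ 
tus:     [Ac┃■■■■■■■■■■  ┃█   █ █             ┃ 
ne:      [12┃■■■■■■■■■■  ┃█     █             ┃ 
            ┃■■■■■■■■■■  ┃███████             ┃ 
            ┃■■■■■■■■■■  ┃Moves: 0  0/2       ┃ 
            ┃■■■■■■■■⚑■  ┃                    ┃ 
            ┃■■■■■■■■■■  ┃                    ┃ 
            ┃■■■■■■■2■■  ┃                    ┃ 
            ┗━━━━━━━━━━━━┃                    ┃ 
━━━━━━━━━━━━━━━━━━━━━━━━━┃                    ┃ 


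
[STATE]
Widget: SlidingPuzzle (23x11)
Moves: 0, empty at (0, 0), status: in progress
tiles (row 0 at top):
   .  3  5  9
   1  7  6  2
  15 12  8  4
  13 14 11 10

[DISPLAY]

┌────┬────┬────┬────┐  
│    │  3 │  5 │  9 │  
├────┼────┼────┼────┤  
│  1 │  7 │  6 │  2 │  
├────┼────┼────┼────┤  
│ 15 │ 12 │  8 │  4 │  
├────┼────┼────┼────┤  
│ 13 │ 14 │ 11 │ 10 │  
└────┴────┴────┴────┘  
Moves: 0               
                       


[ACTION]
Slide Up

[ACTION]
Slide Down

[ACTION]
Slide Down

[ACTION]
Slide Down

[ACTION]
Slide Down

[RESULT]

┌────┬────┬────┬────┐  
│    │  3 │  5 │  9 │  
├────┼────┼────┼────┤  
│  1 │  7 │  6 │  2 │  
├────┼────┼────┼────┤  
│ 15 │ 12 │  8 │  4 │  
├────┼────┼────┼────┤  
│ 13 │ 14 │ 11 │ 10 │  
└────┴────┴────┴────┘  
Moves: 2               
                       


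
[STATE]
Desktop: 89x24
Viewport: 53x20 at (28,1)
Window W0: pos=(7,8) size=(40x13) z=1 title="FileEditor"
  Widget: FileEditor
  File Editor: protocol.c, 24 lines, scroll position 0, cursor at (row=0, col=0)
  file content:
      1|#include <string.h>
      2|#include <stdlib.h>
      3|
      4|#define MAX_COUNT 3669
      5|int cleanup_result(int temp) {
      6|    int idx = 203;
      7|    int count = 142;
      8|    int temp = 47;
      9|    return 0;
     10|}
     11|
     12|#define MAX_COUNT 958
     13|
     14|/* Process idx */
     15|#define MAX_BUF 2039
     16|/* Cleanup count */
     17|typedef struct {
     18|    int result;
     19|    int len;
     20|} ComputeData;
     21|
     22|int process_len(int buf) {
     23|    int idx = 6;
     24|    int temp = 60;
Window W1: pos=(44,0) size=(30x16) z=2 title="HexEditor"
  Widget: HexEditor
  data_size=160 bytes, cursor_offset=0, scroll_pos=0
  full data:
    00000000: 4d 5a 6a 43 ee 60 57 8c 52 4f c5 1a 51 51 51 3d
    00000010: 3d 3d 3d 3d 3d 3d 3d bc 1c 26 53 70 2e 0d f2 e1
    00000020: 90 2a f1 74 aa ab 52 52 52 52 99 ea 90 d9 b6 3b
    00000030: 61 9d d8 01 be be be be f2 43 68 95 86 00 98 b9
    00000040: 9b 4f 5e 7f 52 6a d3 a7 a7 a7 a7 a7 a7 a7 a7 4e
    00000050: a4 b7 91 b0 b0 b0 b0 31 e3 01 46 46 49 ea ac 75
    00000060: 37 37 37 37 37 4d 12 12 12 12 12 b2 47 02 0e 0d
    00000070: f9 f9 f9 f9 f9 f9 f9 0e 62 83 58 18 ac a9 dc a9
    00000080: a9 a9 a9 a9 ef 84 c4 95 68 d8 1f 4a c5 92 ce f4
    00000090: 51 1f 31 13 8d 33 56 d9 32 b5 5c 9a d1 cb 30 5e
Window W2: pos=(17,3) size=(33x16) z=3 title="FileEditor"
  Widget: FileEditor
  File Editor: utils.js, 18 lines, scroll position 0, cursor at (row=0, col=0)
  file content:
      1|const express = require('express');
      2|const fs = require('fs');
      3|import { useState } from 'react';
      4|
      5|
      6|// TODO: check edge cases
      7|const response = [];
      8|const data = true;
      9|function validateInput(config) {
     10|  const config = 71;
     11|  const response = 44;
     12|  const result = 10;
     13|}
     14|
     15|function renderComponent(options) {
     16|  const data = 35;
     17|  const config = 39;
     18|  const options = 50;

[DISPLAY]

                ┃ HexEditor                  ┃       
                ┠────────────────────────────┨       
━━━━━━━━━━━━━━━━━━━━━┓000  4D 5a 6a 43 ee 60 ┃       
r                    ┃010  3d 3d 3d 3d 3d 3d ┃       
─────────────────────┨020  90 2a f1 74 aa ab ┃       
ess = require('expre▲┃030  61 9d d8 01 be be ┃       
 require('fs');     █┃040  9b 4f 5e 7f 52 6a ┃       
seState } from 'reac░┃050  a4 b7 91 b0 b0 b0 ┃       
                    ░┃060  37 37 37 37 37 4d ┃       
                    ░┃070  f9 f9 f9 f9 f9 f9 ┃       
heck edge cases     ░┃080  a9 a9 a9 a9 ef 84 ┃       
onse = [];          ░┃090  51 1f 31 13 8d 33 ┃       
 = true;            ░┃                       ┃       
alidateInput(config)░┃                       ┃       
nfig = 71;          ░┃━━━━━━━━━━━━━━━━━━━━━━━┛       
sponse = 44;        ░┃                               
sult = 10;          ▼┃                               
━━━━━━━━━━━━━━━━━━━━━┛                               
                 ▼┃                                  
━━━━━━━━━━━━━━━━━━┛                                  


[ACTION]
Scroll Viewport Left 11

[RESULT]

                           ┃ HexEditor               
                           ┠─────────────────────────
┏━━━━━━━━━━━━━━━━━━━━━━━━━━━━━━━┓000  4D 5a 6a 43 ee 
┃ FileEditor                    ┃010  3d 3d 3d 3d 3d 
┠───────────────────────────────┨020  90 2a f1 74 aa 
┃█onst express = require('expre▲┃030  61 9d d8 01 be 
┃const fs = require('fs');     █┃040  9b 4f 5e 7f 52 
┃import { useState } from 'reac░┃050  a4 b7 91 b0 b0 
┃                              ░┃060  37 37 37 37 37 
┃                              ░┃070  f9 f9 f9 f9 f9 
┃// TODO: check edge cases     ░┃080  a9 a9 a9 a9 ef 
┃const response = [];          ░┃090  51 1f 31 13 8d 
┃const data = true;            ░┃                    
┃function validateInput(config)░┃                    
┃  const config = 71;          ░┃━━━━━━━━━━━━━━━━━━━━
┃  const response = 44;        ░┃                    
┃  const result = 10;          ▼┃                    
┗━━━━━━━━━━━━━━━━━━━━━━━━━━━━━━━┛                    
n 0;                        ▼┃                       
━━━━━━━━━━━━━━━━━━━━━━━━━━━━━┛                       


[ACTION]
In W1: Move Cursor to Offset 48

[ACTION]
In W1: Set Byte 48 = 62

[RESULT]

                           ┃ HexEditor               
                           ┠─────────────────────────
┏━━━━━━━━━━━━━━━━━━━━━━━━━━━━━━━┓000  4d 5a 6a 43 ee 
┃ FileEditor                    ┃010  3d 3d 3d 3d 3d 
┠───────────────────────────────┨020  90 2a f1 74 aa 
┃█onst express = require('expre▲┃030  62 9d d8 01 be 
┃const fs = require('fs');     █┃040  9b 4f 5e 7f 52 
┃import { useState } from 'reac░┃050  a4 b7 91 b0 b0 
┃                              ░┃060  37 37 37 37 37 
┃                              ░┃070  f9 f9 f9 f9 f9 
┃// TODO: check edge cases     ░┃080  a9 a9 a9 a9 ef 
┃const response = [];          ░┃090  51 1f 31 13 8d 
┃const data = true;            ░┃                    
┃function validateInput(config)░┃                    
┃  const config = 71;          ░┃━━━━━━━━━━━━━━━━━━━━
┃  const response = 44;        ░┃                    
┃  const result = 10;          ▼┃                    
┗━━━━━━━━━━━━━━━━━━━━━━━━━━━━━━━┛                    
n 0;                        ▼┃                       
━━━━━━━━━━━━━━━━━━━━━━━━━━━━━┛                       


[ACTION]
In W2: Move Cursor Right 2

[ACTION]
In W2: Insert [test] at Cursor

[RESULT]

                           ┃ HexEditor               
                           ┠─────────────────────────
┏━━━━━━━━━━━━━━━━━━━━━━━━━━━━━━━┓000  4d 5a 6a 43 ee 
┃ FileEditor                    ┃010  3d 3d 3d 3d 3d 
┠───────────────────────────────┨020  90 2a f1 74 aa 
┃cotest█st express = require('e▲┃030  62 9d d8 01 be 
┃const fs = require('fs');     █┃040  9b 4f 5e 7f 52 
┃import { useState } from 'reac░┃050  a4 b7 91 b0 b0 
┃                              ░┃060  37 37 37 37 37 
┃                              ░┃070  f9 f9 f9 f9 f9 
┃// TODO: check edge cases     ░┃080  a9 a9 a9 a9 ef 
┃const response = [];          ░┃090  51 1f 31 13 8d 
┃const data = true;            ░┃                    
┃function validateInput(config)░┃                    
┃  const config = 71;          ░┃━━━━━━━━━━━━━━━━━━━━
┃  const response = 44;        ░┃                    
┃  const result = 10;          ▼┃                    
┗━━━━━━━━━━━━━━━━━━━━━━━━━━━━━━━┛                    
n 0;                        ▼┃                       
━━━━━━━━━━━━━━━━━━━━━━━━━━━━━┛                       


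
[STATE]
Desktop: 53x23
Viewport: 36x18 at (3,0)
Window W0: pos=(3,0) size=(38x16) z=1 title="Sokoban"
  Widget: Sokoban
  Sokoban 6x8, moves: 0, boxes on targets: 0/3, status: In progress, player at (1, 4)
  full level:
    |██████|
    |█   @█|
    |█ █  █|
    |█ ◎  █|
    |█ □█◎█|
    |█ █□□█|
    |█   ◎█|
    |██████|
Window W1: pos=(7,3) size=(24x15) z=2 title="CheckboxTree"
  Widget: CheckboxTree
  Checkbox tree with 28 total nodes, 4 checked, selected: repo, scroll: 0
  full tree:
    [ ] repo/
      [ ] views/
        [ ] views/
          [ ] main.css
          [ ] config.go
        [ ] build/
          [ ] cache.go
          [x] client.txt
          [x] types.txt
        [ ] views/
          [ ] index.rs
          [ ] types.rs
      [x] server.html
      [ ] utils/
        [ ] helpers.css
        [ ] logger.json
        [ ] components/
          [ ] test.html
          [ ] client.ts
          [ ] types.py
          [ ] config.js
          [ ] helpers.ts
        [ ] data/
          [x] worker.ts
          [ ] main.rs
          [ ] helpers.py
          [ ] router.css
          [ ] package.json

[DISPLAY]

┏━━━━━━━━━━━━━━━━━━━━━━━━━━━━━━━━━━━
┃ Sokoban                           
┠───────────────────────────────────
┃███┏━━━━━━━━━━━━━━━━━━━━━━┓        
┃█  ┃ CheckboxTree         ┃        
┃█ █┠──────────────────────┨        
┃█ ◎┃>[-] repo/            ┃        
┃█ □┃   [-] views/         ┃        
┃█ █┃     [ ] views/       ┃        
┃█  ┃       [ ] main.css   ┃        
┃███┃       [ ] config.go  ┃        
┃Mov┃     [-] build/       ┃        
┃   ┃       [ ] cache.go   ┃        
┃   ┃       [x] client.txt ┃        
┃   ┃       [x] types.txt  ┃        
┗━━━┃     [ ] views/       ┃━━━━━━━━
    ┃       [ ] index.rs   ┃        
    ┗━━━━━━━━━━━━━━━━━━━━━━┛        


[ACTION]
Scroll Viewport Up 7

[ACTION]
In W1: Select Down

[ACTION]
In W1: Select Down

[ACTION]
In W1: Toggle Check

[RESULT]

┏━━━━━━━━━━━━━━━━━━━━━━━━━━━━━━━━━━━
┃ Sokoban                           
┠───────────────────────────────────
┃███┏━━━━━━━━━━━━━━━━━━━━━━┓        
┃█  ┃ CheckboxTree         ┃        
┃█ █┠──────────────────────┨        
┃█ ◎┃ [-] repo/            ┃        
┃█ □┃   [-] views/         ┃        
┃█ █┃>    [x] views/       ┃        
┃█  ┃       [x] main.css   ┃        
┃███┃       [x] config.go  ┃        
┃Mov┃     [-] build/       ┃        
┃   ┃       [ ] cache.go   ┃        
┃   ┃       [x] client.txt ┃        
┃   ┃       [x] types.txt  ┃        
┗━━━┃     [ ] views/       ┃━━━━━━━━
    ┃       [ ] index.rs   ┃        
    ┗━━━━━━━━━━━━━━━━━━━━━━┛        


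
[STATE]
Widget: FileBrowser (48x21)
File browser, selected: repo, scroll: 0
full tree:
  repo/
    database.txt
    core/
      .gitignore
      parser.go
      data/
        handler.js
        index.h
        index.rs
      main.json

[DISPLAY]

> [-] repo/                                     
    database.txt                                
    [+] core/                                   
                                                
                                                
                                                
                                                
                                                
                                                
                                                
                                                
                                                
                                                
                                                
                                                
                                                
                                                
                                                
                                                
                                                
                                                


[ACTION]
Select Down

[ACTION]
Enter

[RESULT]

  [-] repo/                                     
  > database.txt                                
    [+] core/                                   
                                                
                                                
                                                
                                                
                                                
                                                
                                                
                                                
                                                
                                                
                                                
                                                
                                                
                                                
                                                
                                                
                                                
                                                


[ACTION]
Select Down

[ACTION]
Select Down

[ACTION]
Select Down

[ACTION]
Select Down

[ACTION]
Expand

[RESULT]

  [-] repo/                                     
    database.txt                                
  > [-] core/                                   
      .gitignore                                
      parser.go                                 
      [+] data/                                 
      main.json                                 
                                                
                                                
                                                
                                                
                                                
                                                
                                                
                                                
                                                
                                                
                                                
                                                
                                                
                                                


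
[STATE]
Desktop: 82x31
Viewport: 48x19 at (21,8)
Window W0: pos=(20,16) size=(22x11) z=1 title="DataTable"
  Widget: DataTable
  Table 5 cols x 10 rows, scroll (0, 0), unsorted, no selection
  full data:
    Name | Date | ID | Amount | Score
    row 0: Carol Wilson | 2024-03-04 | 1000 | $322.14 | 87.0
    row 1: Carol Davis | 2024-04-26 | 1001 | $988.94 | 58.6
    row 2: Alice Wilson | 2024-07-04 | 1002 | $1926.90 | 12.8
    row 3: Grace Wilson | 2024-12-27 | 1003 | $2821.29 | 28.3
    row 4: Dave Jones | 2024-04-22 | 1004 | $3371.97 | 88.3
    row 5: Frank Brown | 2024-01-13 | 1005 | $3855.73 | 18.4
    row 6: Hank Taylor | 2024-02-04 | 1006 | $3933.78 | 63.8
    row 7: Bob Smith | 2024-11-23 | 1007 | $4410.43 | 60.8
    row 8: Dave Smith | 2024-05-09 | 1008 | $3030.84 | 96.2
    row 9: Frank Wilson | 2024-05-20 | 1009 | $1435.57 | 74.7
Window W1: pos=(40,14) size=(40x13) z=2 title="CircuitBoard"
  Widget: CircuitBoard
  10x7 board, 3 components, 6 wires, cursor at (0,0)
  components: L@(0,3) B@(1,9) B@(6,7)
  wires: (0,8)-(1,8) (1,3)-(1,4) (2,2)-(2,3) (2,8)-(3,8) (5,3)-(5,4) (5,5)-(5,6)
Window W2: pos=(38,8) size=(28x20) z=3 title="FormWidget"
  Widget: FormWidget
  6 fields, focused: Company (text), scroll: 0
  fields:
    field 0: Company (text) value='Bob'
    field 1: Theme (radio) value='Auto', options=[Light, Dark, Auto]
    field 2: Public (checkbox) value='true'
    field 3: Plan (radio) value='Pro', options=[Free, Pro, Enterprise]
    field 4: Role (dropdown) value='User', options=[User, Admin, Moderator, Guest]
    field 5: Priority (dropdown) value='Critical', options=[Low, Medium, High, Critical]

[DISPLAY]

                 ┏━━━━━━━━━━━━━━━━━━━━━━━━━━┓   
                 ┃ FormWidget               ┃   
                 ┠──────────────────────────┨   
                 ┃> Company:    [Bob       ]┃   
                 ┃  Theme:      ( ) Light  (┃   
                 ┃  Public:     [x]         ┃   
                 ┃  Plan:       ( ) Free  (●┃━━━
                 ┃  Role:       [User     ▼]┃   
━━━━━━━━━━━━━━━━━┃  Priority:   [Critical ▼]┃───
 DataTable       ┃                          ┃   
─────────────────┃                          ┃   
Name        │Date┃                          ┃   
────────────┼────┃                          ┃   
Carol Wilson│2024┃                          ┃   
Carol Davis │2024┃                          ┃   
Alice Wilson│2024┃                          ┃   
Grace Wilson│2024┃                          ┃   
Dave Jones  │2024┃                          ┃   
━━━━━━━━━━━━━━━━━┃                          ┃━━━


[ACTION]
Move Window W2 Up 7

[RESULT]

                 ┃  Role:       [User     ▼]┃   
                 ┃  Priority:   [Critical ▼]┃   
                 ┃                          ┃   
                 ┃                          ┃   
                 ┃                          ┃   
                 ┃                          ┃   
                 ┃                          ┃━━━
                 ┃                          ┃   
━━━━━━━━━━━━━━━━━┃                          ┃───
 DataTable       ┃                          ┃   
─────────────────┃                          ┃   
Name        │Date┃                          ┃   
────────────┼────┗━━━━━━━━━━━━━━━━━━━━━━━━━━┛   
Carol Wilson│2024-0┃                            
Carol Davis │2024-0┃2           · ─ ·           
Alice Wilson│2024-0┃                            
Grace Wilson│2024-1┃3                           
Dave Jones  │2024-0┃                            
━━━━━━━━━━━━━━━━━━━┗━━━━━━━━━━━━━━━━━━━━━━━━━━━━


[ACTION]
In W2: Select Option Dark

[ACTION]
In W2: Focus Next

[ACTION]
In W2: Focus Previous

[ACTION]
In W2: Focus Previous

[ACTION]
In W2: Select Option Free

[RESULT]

                 ┃  Role:       [User     ▼]┃   
                 ┃> Priority:   [Critical ▼]┃   
                 ┃                          ┃   
                 ┃                          ┃   
                 ┃                          ┃   
                 ┃                          ┃   
                 ┃                          ┃━━━
                 ┃                          ┃   
━━━━━━━━━━━━━━━━━┃                          ┃───
 DataTable       ┃                          ┃   
─────────────────┃                          ┃   
Name        │Date┃                          ┃   
────────────┼────┗━━━━━━━━━━━━━━━━━━━━━━━━━━┛   
Carol Wilson│2024-0┃                            
Carol Davis │2024-0┃2           · ─ ·           
Alice Wilson│2024-0┃                            
Grace Wilson│2024-1┃3                           
Dave Jones  │2024-0┃                            
━━━━━━━━━━━━━━━━━━━┗━━━━━━━━━━━━━━━━━━━━━━━━━━━━


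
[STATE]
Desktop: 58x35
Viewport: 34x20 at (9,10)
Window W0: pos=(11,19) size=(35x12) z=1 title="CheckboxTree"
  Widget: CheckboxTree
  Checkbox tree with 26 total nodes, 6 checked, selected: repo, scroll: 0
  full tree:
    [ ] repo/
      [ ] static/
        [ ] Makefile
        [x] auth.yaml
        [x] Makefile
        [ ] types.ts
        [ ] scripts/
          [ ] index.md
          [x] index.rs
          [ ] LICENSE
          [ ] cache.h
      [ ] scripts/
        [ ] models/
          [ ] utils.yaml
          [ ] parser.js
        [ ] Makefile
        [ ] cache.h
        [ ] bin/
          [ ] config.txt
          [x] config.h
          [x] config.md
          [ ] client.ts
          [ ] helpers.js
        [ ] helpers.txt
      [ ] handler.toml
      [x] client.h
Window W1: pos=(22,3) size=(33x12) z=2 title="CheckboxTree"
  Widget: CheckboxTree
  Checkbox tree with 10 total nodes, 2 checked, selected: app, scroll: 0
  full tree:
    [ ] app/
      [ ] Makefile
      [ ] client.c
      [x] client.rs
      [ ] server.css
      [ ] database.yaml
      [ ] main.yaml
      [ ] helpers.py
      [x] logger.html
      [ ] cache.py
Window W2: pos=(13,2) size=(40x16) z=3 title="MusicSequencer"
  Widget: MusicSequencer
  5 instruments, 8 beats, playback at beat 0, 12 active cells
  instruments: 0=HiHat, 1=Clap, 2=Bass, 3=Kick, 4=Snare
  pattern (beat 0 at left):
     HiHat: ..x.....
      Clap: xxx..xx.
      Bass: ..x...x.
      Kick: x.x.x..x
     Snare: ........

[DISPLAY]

    ┃ Snare········               
    ┃                             
    ┃                             
    ┃                             
    ┃                             
    ┃                             
    ┃                             
    ┗━━━━━━━━━━━━━━━━━━━━━━━━━━━━━
                                  
  ┏━━━━━━━━━━━━━━━━━━━━━━━━━━━━━━━
  ┃ CheckboxTree                  
  ┠───────────────────────────────
  ┃>[-] repo/                     
  ┃   [-] static/                 
  ┃     [ ] Makefile              
  ┃     [x] auth.yaml             
  ┃     [x] Makefile              
  ┃     [ ] types.ts              
  ┃     [-] scripts/              
  ┃       [ ] index.md            


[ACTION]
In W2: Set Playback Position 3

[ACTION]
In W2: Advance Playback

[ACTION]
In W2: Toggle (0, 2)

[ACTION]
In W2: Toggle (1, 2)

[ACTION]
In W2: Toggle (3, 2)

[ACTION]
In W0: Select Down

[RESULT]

    ┃ Snare········               
    ┃                             
    ┃                             
    ┃                             
    ┃                             
    ┃                             
    ┃                             
    ┗━━━━━━━━━━━━━━━━━━━━━━━━━━━━━
                                  
  ┏━━━━━━━━━━━━━━━━━━━━━━━━━━━━━━━
  ┃ CheckboxTree                  
  ┠───────────────────────────────
  ┃ [-] repo/                     
  ┃>  [-] static/                 
  ┃     [ ] Makefile              
  ┃     [x] auth.yaml             
  ┃     [x] Makefile              
  ┃     [ ] types.ts              
  ┃     [-] scripts/              
  ┃       [ ] index.md            


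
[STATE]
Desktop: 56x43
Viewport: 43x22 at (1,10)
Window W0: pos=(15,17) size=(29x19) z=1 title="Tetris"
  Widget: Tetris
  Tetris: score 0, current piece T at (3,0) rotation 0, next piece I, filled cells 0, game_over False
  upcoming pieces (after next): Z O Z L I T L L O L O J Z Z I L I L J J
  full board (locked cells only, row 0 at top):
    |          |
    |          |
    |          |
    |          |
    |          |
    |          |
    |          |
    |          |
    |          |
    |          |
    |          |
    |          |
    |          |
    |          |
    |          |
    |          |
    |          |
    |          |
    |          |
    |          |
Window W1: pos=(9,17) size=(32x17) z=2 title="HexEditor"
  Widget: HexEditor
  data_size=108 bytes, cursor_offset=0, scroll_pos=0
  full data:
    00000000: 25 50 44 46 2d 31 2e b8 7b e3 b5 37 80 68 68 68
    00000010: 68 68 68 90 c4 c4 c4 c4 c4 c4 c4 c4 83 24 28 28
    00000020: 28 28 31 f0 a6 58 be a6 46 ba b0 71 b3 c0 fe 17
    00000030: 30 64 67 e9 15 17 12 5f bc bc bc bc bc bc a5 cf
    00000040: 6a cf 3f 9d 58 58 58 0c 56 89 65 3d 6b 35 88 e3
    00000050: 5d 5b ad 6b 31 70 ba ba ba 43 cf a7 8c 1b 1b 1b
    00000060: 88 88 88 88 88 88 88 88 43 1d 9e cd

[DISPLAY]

                                           
                                           
                                           
                                           
                                           
                                           
                                           
        ┏━━━━━━━━━━━━━━━━━━━━━━━━━━━━━━┓━━┓
        ┃ HexEditor                    ┃  ┃
        ┠──────────────────────────────┨──┨
        ┃00000000  25 50 44 46 2d 31 2e┃  ┃
        ┃00000010  68 68 68 90 c4 c4 c4┃  ┃
        ┃00000020  28 28 31 f0 a6 58 be┃  ┃
        ┃00000030  30 64 67 e9 15 17 12┃  ┃
        ┃00000040  6a cf 3f 9d 58 58 58┃  ┃
        ┃00000050  5d 5b ad 6b 31 70 ba┃  ┃
        ┃00000060  88 88 88 88 88 88 88┃  ┃
        ┃                              ┃  ┃
        ┃                              ┃  ┃
        ┃                              ┃  ┃
        ┃                              ┃  ┃
        ┃                              ┃  ┃


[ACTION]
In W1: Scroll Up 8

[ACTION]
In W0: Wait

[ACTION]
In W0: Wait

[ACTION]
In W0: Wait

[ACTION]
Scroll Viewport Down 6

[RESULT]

                                           
        ┏━━━━━━━━━━━━━━━━━━━━━━━━━━━━━━┓━━┓
        ┃ HexEditor                    ┃  ┃
        ┠──────────────────────────────┨──┨
        ┃00000000  25 50 44 46 2d 31 2e┃  ┃
        ┃00000010  68 68 68 90 c4 c4 c4┃  ┃
        ┃00000020  28 28 31 f0 a6 58 be┃  ┃
        ┃00000030  30 64 67 e9 15 17 12┃  ┃
        ┃00000040  6a cf 3f 9d 58 58 58┃  ┃
        ┃00000050  5d 5b ad 6b 31 70 ba┃  ┃
        ┃00000060  88 88 88 88 88 88 88┃  ┃
        ┃                              ┃  ┃
        ┃                              ┃  ┃
        ┃                              ┃  ┃
        ┃                              ┃  ┃
        ┃                              ┃  ┃
        ┃                              ┃  ┃
        ┗━━━━━━━━━━━━━━━━━━━━━━━━━━━━━━┛  ┃
              ┃          │                ┃
              ┗━━━━━━━━━━━━━━━━━━━━━━━━━━━┛
                                           
                                           


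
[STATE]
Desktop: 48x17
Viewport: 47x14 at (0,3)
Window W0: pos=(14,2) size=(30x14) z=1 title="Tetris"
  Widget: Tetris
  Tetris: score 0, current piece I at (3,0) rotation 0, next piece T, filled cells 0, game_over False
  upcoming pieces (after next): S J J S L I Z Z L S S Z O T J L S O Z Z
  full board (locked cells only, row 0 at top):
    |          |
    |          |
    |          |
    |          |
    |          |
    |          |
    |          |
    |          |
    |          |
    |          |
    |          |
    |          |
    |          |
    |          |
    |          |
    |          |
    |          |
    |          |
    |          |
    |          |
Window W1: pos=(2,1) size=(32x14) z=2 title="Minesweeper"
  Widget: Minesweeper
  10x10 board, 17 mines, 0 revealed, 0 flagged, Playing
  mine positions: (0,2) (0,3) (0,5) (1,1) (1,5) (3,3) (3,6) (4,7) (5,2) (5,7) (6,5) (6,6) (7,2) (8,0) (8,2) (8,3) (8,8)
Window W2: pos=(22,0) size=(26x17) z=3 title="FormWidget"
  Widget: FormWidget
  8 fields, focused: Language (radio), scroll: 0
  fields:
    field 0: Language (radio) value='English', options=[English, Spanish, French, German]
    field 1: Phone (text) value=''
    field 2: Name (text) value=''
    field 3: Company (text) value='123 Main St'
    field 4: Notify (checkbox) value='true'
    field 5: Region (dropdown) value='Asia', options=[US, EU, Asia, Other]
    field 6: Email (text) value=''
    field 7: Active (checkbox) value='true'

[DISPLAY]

  ┠───────────────────┃> Language:   (●) Englis
  ┃■■■■■■■■■■         ┃  Phone:      [        ]
  ┃■■■■■■■■■■         ┃  Name:       [        ]
  ┃■■■■■■■■■■         ┃  Company:    [123 Main]
  ┃■■■■■■■■■■         ┃  Notify:     [x]       
  ┃■■■■■■■■■■         ┃  Region:     [Asia   ▼]
  ┃■■■■■■■■■■         ┃  Email:      [        ]
  ┃■■■■■■■■■■         ┃  Active:     [x]       
  ┃■■■■■■■■■■         ┃                        
  ┃■■■■■■■■■■         ┃                        
  ┃■■■■■■■■■■         ┃                        
  ┗━━━━━━━━━━━━━━━━━━━┃                        
              ┗━━━━━━━┃                        
                      ┗━━━━━━━━━━━━━━━━━━━━━━━━


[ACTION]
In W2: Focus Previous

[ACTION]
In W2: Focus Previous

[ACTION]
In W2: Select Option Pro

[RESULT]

  ┠───────────────────┃  Language:   (●) Englis
  ┃■■■■■■■■■■         ┃  Phone:      [        ]
  ┃■■■■■■■■■■         ┃  Name:       [        ]
  ┃■■■■■■■■■■         ┃  Company:    [123 Main]
  ┃■■■■■■■■■■         ┃  Notify:     [x]       
  ┃■■■■■■■■■■         ┃  Region:     [Asia   ▼]
  ┃■■■■■■■■■■         ┃> Email:      [        ]
  ┃■■■■■■■■■■         ┃  Active:     [x]       
  ┃■■■■■■■■■■         ┃                        
  ┃■■■■■■■■■■         ┃                        
  ┃■■■■■■■■■■         ┃                        
  ┗━━━━━━━━━━━━━━━━━━━┃                        
              ┗━━━━━━━┃                        
                      ┗━━━━━━━━━━━━━━━━━━━━━━━━


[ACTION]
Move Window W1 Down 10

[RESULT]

  ┏━━━━━━━━━━━━━━━━━━━┃  Language:   (●) Englis
  ┃ Minesweeper       ┃  Phone:      [        ]
  ┠───────────────────┃  Name:       [        ]
  ┃■■■■■■■■■■         ┃  Company:    [123 Main]
  ┃■■■■■■■■■■         ┃  Notify:     [x]       
  ┃■■■■■■■■■■         ┃  Region:     [Asia   ▼]
  ┃■■■■■■■■■■         ┃> Email:      [        ]
  ┃■■■■■■■■■■         ┃  Active:     [x]       
  ┃■■■■■■■■■■         ┃                        
  ┃■■■■■■■■■■         ┃                        
  ┃■■■■■■■■■■         ┃                        
  ┃■■■■■■■■■■         ┃                        
  ┃■■■■■■■■■■         ┃                        
  ┗━━━━━━━━━━━━━━━━━━━┗━━━━━━━━━━━━━━━━━━━━━━━━


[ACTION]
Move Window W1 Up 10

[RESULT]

  ┃■■■■■■■■■■         ┃  Language:   (●) Englis
  ┃■■■■■■■■■■         ┃  Phone:      [        ]
  ┃■■■■■■■■■■         ┃  Name:       [        ]
  ┃■■■■■■■■■■         ┃  Company:    [123 Main]
  ┃■■■■■■■■■■         ┃  Notify:     [x]       
  ┃■■■■■■■■■■         ┃  Region:     [Asia   ▼]
  ┃■■■■■■■■■■         ┃> Email:      [        ]
  ┃■■■■■■■■■■         ┃  Active:     [x]       
  ┃■■■■■■■■■■         ┃                        
  ┃■■■■■■■■■■         ┃                        
  ┗━━━━━━━━━━━━━━━━━━━┃                        
              ┃       ┃                        
              ┗━━━━━━━┃                        
                      ┗━━━━━━━━━━━━━━━━━━━━━━━━
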